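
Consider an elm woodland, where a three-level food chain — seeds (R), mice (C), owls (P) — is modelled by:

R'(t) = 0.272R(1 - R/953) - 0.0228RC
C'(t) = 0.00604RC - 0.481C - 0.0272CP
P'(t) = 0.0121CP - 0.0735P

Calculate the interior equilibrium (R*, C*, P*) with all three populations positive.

From dP/dt = 0: 0.0121C* = 0.0735, so C* = 6.07.
From dR/dt = 0: 0.272(1 - R*/953) = 0.0228·6.07, giving R* = 953·(1 - 0.509) = 468.
From dC/dt = 0: 0.00604·468 - 0.481 = 0.0272P*, so P* = 2.34/0.0272 = 86.2.

R* ≈ 468, C* ≈ 6.07, P* ≈ 86.2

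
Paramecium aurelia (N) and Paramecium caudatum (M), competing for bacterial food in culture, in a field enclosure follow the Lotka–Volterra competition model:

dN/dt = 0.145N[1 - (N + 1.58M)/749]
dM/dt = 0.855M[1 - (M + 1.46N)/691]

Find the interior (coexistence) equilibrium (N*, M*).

N* ≈ 262, M* ≈ 308

Setting both brackets to zero gives the nullclines N + 1.58M = 749 and 1.46N + M = 691.
Substituting M = 691 - 1.46N into the first: N(1 - 1.58·1.46) = 749 - 1.58·691.
So N* = -343/-1.31 = 262, and then M* = 691 - 1.46·262 = 308.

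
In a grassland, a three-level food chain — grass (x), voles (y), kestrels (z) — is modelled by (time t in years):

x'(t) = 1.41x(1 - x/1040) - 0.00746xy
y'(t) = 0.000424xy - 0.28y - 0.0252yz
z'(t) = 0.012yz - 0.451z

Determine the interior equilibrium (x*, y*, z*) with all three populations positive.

x* ≈ 833, y* ≈ 37.6, z* ≈ 2.91

From dz/dt = 0: 0.012y* = 0.451, so y* = 37.6.
From dx/dt = 0: 1.41(1 - x*/1040) = 0.00746·37.6, giving x* = 1040·(1 - 0.199) = 833.
From dy/dt = 0: 0.000424·833 - 0.28 = 0.0252z*, so z* = 0.0733/0.0252 = 2.91.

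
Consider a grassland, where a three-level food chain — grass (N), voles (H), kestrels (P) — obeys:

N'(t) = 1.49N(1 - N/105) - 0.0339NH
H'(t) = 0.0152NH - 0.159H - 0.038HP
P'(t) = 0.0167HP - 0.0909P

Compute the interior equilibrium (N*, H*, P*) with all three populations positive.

N* ≈ 92, H* ≈ 5.44, P* ≈ 32.6

From dP/dt = 0: 0.0167H* = 0.0909, so H* = 5.44.
From dN/dt = 0: 1.49(1 - N*/105) = 0.0339·5.44, giving N* = 105·(1 - 0.124) = 92.
From dH/dt = 0: 0.0152·92 - 0.159 = 0.038P*, so P* = 1.24/0.038 = 32.6.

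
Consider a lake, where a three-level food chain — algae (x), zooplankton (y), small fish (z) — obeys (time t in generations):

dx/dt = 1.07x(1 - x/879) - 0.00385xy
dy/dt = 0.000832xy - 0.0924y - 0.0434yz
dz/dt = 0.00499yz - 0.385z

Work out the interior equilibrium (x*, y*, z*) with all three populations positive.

From dz/dt = 0: 0.00499y* = 0.385, so y* = 77.2.
From dx/dt = 0: 1.07(1 - x*/879) = 0.00385·77.2, giving x* = 879·(1 - 0.278) = 635.
From dy/dt = 0: 0.000832·635 - 0.0924 = 0.0434z*, so z* = 0.436/0.0434 = 10.

x* ≈ 635, y* ≈ 77.2, z* ≈ 10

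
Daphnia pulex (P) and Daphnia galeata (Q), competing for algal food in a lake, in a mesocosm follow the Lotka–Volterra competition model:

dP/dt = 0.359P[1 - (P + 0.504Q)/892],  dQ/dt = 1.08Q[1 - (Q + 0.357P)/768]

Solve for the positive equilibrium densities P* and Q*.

Setting both brackets to zero gives the nullclines P + 0.504Q = 892 and 0.357P + Q = 768.
Substituting Q = 768 - 0.357P into the first: P(1 - 0.504·0.357) = 892 - 0.504·768.
So P* = 505/0.82 = 616, and then Q* = 768 - 0.357·616 = 548.

P* ≈ 616, Q* ≈ 548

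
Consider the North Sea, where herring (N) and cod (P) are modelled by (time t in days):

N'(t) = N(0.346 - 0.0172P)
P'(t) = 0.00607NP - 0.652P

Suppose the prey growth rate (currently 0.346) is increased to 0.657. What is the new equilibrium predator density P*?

At the interior fixed point, setting dN/dt = 0 with N > 0 fixes P* = (prey growth rate)/(NP coefficient) — independent of the other coefficients.
With the change, P* = 0.657/0.0172 = 38.2; it rises from 20.1.

P* ≈ 38.2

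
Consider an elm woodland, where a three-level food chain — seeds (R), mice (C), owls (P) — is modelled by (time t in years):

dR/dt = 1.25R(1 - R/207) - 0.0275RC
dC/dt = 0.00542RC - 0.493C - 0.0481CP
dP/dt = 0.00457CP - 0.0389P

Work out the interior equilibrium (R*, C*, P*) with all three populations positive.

From dP/dt = 0: 0.00457C* = 0.0389, so C* = 8.51.
From dR/dt = 0: 1.25(1 - R*/207) = 0.0275·8.51, giving R* = 207·(1 - 0.187) = 168.
From dC/dt = 0: 0.00542·168 - 0.493 = 0.0481P*, so P* = 0.419/0.0481 = 8.71.

R* ≈ 168, C* ≈ 8.51, P* ≈ 8.71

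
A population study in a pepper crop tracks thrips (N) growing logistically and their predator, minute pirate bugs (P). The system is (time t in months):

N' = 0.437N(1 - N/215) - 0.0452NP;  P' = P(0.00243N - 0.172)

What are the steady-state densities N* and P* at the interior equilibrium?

From dP/dt = 0 with P > 0: 0.00243N* = 0.172, so N* = 70.8.
Substitute into dN/dt = 0: 0.437(1 - 70.8/215) = 0.0452P*.
The bracket is 0.671, giving P* = 0.293/0.0452 = 6.49.

N* ≈ 70.8, P* ≈ 6.49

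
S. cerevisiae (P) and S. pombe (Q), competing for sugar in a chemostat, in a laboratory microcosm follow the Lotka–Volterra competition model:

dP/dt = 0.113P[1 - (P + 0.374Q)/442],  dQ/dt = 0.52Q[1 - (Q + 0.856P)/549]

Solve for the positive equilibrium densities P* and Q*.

P* ≈ 348, Q* ≈ 251

Setting both brackets to zero gives the nullclines P + 0.374Q = 442 and 0.856P + Q = 549.
Substituting Q = 549 - 0.856P into the first: P(1 - 0.374·0.856) = 442 - 0.374·549.
So P* = 237/0.68 = 348, and then Q* = 549 - 0.856·348 = 251.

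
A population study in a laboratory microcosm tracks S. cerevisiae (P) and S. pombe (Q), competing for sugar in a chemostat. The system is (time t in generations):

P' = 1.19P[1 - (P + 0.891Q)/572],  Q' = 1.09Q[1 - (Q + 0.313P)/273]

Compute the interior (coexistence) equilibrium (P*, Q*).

Setting both brackets to zero gives the nullclines P + 0.891Q = 572 and 0.313P + Q = 273.
Substituting Q = 273 - 0.313P into the first: P(1 - 0.891·0.313) = 572 - 0.891·273.
So P* = 329/0.721 = 456, and then Q* = 273 - 0.313·456 = 130.

P* ≈ 456, Q* ≈ 130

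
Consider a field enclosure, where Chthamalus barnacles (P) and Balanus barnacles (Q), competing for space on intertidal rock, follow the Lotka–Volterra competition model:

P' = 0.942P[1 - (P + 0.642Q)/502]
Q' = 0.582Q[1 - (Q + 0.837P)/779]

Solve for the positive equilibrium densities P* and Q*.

Setting both brackets to zero gives the nullclines P + 0.642Q = 502 and 0.837P + Q = 779.
Substituting Q = 779 - 0.837P into the first: P(1 - 0.642·0.837) = 502 - 0.642·779.
So P* = 1.88/0.463 = 4.07, and then Q* = 779 - 0.837·4.07 = 776.

P* ≈ 4.07, Q* ≈ 776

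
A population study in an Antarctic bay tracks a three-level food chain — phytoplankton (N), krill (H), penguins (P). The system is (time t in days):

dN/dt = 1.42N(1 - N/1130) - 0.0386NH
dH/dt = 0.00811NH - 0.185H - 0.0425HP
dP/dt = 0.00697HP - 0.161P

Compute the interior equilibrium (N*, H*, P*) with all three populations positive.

From dP/dt = 0: 0.00697H* = 0.161, so H* = 23.1.
From dN/dt = 0: 1.42(1 - N*/1130) = 0.0386·23.1, giving N* = 1130·(1 - 0.628) = 420.
From dH/dt = 0: 0.00811·420 - 0.185 = 0.0425P*, so P* = 3.23/0.0425 = 75.9.

N* ≈ 420, H* ≈ 23.1, P* ≈ 75.9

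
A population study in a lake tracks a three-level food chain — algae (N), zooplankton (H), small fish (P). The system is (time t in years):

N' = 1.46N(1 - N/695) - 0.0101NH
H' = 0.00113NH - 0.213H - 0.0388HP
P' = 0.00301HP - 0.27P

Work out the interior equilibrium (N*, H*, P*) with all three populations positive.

N* ≈ 264, H* ≈ 89.7, P* ≈ 2.19

From dP/dt = 0: 0.00301H* = 0.27, so H* = 89.7.
From dN/dt = 0: 1.46(1 - N*/695) = 0.0101·89.7, giving N* = 695·(1 - 0.621) = 264.
From dH/dt = 0: 0.00113·264 - 0.213 = 0.0388P*, so P* = 0.085/0.0388 = 2.19.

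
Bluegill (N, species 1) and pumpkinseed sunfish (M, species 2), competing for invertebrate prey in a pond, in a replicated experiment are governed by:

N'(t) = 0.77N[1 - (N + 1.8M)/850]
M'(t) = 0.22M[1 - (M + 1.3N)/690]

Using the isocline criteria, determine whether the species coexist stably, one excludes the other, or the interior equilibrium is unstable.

Compare the nullcline intercepts: K1/α12 = 850/1.8 = 472 < K2 = 690; K2/α21 = 690/1.3 = 531 < K1 = 850.
Since both are reversed, neither can invade when rare; the interior point is a saddle.

unstable coexistence (outcome depends on initial conditions)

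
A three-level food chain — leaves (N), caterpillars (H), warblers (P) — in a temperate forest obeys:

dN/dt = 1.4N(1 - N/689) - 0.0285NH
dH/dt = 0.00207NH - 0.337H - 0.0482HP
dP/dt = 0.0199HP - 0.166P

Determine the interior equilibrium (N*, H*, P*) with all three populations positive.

From dP/dt = 0: 0.0199H* = 0.166, so H* = 8.34.
From dN/dt = 0: 1.4(1 - N*/689) = 0.0285·8.34, giving N* = 689·(1 - 0.17) = 572.
From dH/dt = 0: 0.00207·572 - 0.337 = 0.0482P*, so P* = 0.847/0.0482 = 17.6.

N* ≈ 572, H* ≈ 8.34, P* ≈ 17.6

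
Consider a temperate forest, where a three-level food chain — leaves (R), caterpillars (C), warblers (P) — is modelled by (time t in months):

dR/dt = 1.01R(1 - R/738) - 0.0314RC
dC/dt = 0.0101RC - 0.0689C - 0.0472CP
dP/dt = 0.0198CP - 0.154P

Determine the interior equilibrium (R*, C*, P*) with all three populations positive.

R* ≈ 560, C* ≈ 7.78, P* ≈ 118

From dP/dt = 0: 0.0198C* = 0.154, so C* = 7.78.
From dR/dt = 0: 1.01(1 - R*/738) = 0.0314·7.78, giving R* = 738·(1 - 0.242) = 560.
From dC/dt = 0: 0.0101·560 - 0.0689 = 0.0472P*, so P* = 5.58/0.0472 = 118.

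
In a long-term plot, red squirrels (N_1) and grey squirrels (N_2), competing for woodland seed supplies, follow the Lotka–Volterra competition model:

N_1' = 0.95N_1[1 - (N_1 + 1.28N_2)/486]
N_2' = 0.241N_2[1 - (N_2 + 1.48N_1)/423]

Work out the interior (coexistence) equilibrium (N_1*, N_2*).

N_1* ≈ 62, N_2* ≈ 331

Setting both brackets to zero gives the nullclines N_1 + 1.28N_2 = 486 and 1.48N_1 + N_2 = 423.
Substituting N_2 = 423 - 1.48N_1 into the first: N_1(1 - 1.28·1.48) = 486 - 1.28·423.
So N_1* = -55.4/-0.894 = 62, and then N_2* = 423 - 1.48·62 = 331.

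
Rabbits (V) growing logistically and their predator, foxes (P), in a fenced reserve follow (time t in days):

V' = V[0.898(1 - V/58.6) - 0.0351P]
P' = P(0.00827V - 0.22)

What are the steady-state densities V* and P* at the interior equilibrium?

V* ≈ 26.6, P* ≈ 14

From dP/dt = 0 with P > 0: 0.00827V* = 0.22, so V* = 26.6.
Substitute into dV/dt = 0: 0.898(1 - 26.6/58.6) = 0.0351P*.
The bracket is 0.546, giving P* = 0.49/0.0351 = 14.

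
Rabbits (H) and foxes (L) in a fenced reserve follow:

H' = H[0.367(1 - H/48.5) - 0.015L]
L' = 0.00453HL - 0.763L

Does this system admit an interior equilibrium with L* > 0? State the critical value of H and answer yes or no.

Threshold H = 168; K < 168, so no, the predator goes extinct.

The predator equation gives dL/dt > 0 only when H > 0.763/0.00453 = 168.
Without the predator, H → K = 48.5. Since 48.5 < 168, the predator cannot invade.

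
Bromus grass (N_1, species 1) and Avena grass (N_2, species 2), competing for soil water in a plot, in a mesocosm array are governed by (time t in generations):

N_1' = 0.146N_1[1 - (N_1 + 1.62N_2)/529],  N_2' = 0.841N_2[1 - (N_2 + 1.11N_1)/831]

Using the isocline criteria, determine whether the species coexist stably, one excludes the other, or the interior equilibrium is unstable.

species 2 excludes species 1

Compare the nullcline intercepts: K1/α12 = 529/1.62 = 327 < K2 = 831; K2/α21 = 831/1.11 = 749 > K1 = 529.
Since the inequalities point opposite ways, species 2 can invade but species 1 cannot.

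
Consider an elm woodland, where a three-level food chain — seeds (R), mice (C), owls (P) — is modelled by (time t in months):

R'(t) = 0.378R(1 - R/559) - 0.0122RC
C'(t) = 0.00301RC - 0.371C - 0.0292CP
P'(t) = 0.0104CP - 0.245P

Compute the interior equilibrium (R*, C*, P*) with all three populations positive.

R* ≈ 134, C* ≈ 23.6, P* ≈ 1.11

From dP/dt = 0: 0.0104C* = 0.245, so C* = 23.6.
From dR/dt = 0: 0.378(1 - R*/559) = 0.0122·23.6, giving R* = 559·(1 - 0.76) = 134.
From dC/dt = 0: 0.00301·134 - 0.371 = 0.0292P*, so P* = 0.0323/0.0292 = 1.11.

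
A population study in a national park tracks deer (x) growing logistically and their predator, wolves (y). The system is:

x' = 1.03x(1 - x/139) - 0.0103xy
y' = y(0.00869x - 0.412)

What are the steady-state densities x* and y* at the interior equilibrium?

x* ≈ 47.4, y* ≈ 65.9

From dy/dt = 0 with y > 0: 0.00869x* = 0.412, so x* = 47.4.
Substitute into dx/dt = 0: 1.03(1 - 47.4/139) = 0.0103y*.
The bracket is 0.659, giving y* = 0.679/0.0103 = 65.9.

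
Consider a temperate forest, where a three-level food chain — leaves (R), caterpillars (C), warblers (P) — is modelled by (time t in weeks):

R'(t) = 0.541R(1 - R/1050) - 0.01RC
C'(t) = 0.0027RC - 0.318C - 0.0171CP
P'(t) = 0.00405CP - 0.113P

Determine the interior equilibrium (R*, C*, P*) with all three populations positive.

From dP/dt = 0: 0.00405C* = 0.113, so C* = 27.9.
From dR/dt = 0: 0.541(1 - R*/1050) = 0.01·27.9, giving R* = 1050·(1 - 0.516) = 508.
From dC/dt = 0: 0.0027·508 - 0.318 = 0.0171P*, so P* = 1.05/0.0171 = 61.7.

R* ≈ 508, C* ≈ 27.9, P* ≈ 61.7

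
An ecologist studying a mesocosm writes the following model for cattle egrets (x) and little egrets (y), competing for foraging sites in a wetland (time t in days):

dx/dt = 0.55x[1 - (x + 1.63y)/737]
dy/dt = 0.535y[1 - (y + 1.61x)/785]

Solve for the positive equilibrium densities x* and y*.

Setting both brackets to zero gives the nullclines x + 1.63y = 737 and 1.61x + y = 785.
Substituting y = 785 - 1.61x into the first: x(1 - 1.63·1.61) = 737 - 1.63·785.
So x* = -543/-1.62 = 334, and then y* = 785 - 1.61·334 = 247.

x* ≈ 334, y* ≈ 247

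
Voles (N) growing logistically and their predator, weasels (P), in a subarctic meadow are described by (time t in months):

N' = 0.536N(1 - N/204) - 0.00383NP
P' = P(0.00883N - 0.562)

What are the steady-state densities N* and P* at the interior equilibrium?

N* ≈ 63.6, P* ≈ 96.3

From dP/dt = 0 with P > 0: 0.00883N* = 0.562, so N* = 63.6.
Substitute into dN/dt = 0: 0.536(1 - 63.6/204) = 0.00383P*.
The bracket is 0.688, giving P* = 0.369/0.00383 = 96.3.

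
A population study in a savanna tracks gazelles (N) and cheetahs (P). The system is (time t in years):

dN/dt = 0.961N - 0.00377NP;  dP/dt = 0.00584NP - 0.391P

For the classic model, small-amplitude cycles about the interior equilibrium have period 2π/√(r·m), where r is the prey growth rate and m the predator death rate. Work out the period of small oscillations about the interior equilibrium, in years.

Here r = 0.961 and m = 0.391, so r·m = 0.376.
ω = √0.376 = 0.613 per year, hence T = 2π/ω ≈ 10.3 years.

T ≈ 10.3 years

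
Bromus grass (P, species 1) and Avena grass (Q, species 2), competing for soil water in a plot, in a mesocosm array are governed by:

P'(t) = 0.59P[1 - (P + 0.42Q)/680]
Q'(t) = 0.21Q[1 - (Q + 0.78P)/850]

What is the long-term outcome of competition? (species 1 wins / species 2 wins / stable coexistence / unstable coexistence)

stable coexistence

Compare the nullcline intercepts: K1/α12 = 680/0.42 = 1620 > K2 = 850; K2/α21 = 850/0.78 = 1090 > K1 = 680.
Since both inequalities hold, each species can invade when rare, so the interior equilibrium is stable.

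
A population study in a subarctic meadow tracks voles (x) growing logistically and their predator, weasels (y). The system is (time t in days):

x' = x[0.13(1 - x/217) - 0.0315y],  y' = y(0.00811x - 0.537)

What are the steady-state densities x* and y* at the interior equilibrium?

From dy/dt = 0 with y > 0: 0.00811x* = 0.537, so x* = 66.2.
Substitute into dx/dt = 0: 0.13(1 - 66.2/217) = 0.0315y*.
The bracket is 0.695, giving y* = 0.0903/0.0315 = 2.87.

x* ≈ 66.2, y* ≈ 2.87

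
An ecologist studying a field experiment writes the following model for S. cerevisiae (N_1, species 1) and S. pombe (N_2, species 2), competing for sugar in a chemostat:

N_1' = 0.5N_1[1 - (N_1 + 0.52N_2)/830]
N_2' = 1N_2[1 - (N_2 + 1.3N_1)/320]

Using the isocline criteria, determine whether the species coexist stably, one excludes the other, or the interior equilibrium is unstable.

Compare the nullcline intercepts: K1/α12 = 830/0.52 = 1600 > K2 = 320; K2/α21 = 320/1.3 = 246 < K1 = 830.
Since the inequalities point opposite ways, species 1 can invade but species 2 cannot.

species 1 excludes species 2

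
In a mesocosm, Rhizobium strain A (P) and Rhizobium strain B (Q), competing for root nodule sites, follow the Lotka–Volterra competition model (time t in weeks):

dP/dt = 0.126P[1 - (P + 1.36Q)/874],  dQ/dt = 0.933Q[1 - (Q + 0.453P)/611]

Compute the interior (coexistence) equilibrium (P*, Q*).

P* ≈ 112, Q* ≈ 560

Setting both brackets to zero gives the nullclines P + 1.36Q = 874 and 0.453P + Q = 611.
Substituting Q = 611 - 0.453P into the first: P(1 - 1.36·0.453) = 874 - 1.36·611.
So P* = 43/0.384 = 112, and then Q* = 611 - 0.453·112 = 560.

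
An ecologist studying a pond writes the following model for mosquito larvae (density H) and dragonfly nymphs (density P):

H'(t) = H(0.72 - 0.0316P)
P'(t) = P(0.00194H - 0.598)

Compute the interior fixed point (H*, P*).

H* ≈ 308, P* ≈ 22.8

Set dP/dt = 0 with P > 0: 0.00194H - 0.598 = 0, so H* = 0.598/0.00194 = 308.
Set dH/dt = 0 with H > 0: 0.72 - 0.0316P = 0, so P* = 0.72/0.0316 = 22.8.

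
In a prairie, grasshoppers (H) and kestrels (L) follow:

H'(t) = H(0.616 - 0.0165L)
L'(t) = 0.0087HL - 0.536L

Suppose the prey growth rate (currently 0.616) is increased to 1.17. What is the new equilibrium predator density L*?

L* ≈ 70.9

At the interior fixed point, setting dH/dt = 0 with H > 0 fixes L* = (prey growth rate)/(HL coefficient) — independent of the other coefficients.
With the change, L* = 1.17/0.0165 = 70.9; it rises from 37.3.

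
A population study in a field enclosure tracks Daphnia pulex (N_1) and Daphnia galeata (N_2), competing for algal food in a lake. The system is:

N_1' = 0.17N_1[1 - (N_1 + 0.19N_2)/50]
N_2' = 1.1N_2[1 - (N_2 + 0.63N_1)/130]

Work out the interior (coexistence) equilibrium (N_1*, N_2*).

Setting both brackets to zero gives the nullclines N_1 + 0.19N_2 = 50 and 0.63N_1 + N_2 = 130.
Substituting N_2 = 130 - 0.63N_1 into the first: N_1(1 - 0.19·0.63) = 50 - 0.19·130.
So N_1* = 25.3/0.88 = 28.7, and then N_2* = 130 - 0.63·28.7 = 112.

N_1* ≈ 28.7, N_2* ≈ 112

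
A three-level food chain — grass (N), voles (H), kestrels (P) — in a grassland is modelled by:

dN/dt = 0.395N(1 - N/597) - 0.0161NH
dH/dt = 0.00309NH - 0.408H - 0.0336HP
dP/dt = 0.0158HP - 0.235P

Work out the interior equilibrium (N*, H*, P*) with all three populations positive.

From dP/dt = 0: 0.0158H* = 0.235, so H* = 14.9.
From dN/dt = 0: 0.395(1 - N*/597) = 0.0161·14.9, giving N* = 597·(1 - 0.606) = 235.
From dH/dt = 0: 0.00309·235 - 0.408 = 0.0336P*, so P* = 0.318/0.0336 = 9.48.

N* ≈ 235, H* ≈ 14.9, P* ≈ 9.48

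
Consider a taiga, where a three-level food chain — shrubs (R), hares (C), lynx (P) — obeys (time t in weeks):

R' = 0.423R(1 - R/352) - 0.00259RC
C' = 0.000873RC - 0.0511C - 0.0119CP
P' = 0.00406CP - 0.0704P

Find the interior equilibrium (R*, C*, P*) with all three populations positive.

R* ≈ 315, C* ≈ 17.3, P* ≈ 18.8

From dP/dt = 0: 0.00406C* = 0.0704, so C* = 17.3.
From dR/dt = 0: 0.423(1 - R*/352) = 0.00259·17.3, giving R* = 352·(1 - 0.106) = 315.
From dC/dt = 0: 0.000873·315 - 0.0511 = 0.0119P*, so P* = 0.224/0.0119 = 18.8.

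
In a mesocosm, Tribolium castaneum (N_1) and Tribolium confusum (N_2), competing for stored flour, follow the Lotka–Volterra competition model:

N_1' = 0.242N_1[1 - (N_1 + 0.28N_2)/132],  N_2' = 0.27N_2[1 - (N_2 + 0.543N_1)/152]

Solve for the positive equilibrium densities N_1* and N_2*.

Setting both brackets to zero gives the nullclines N_1 + 0.28N_2 = 132 and 0.543N_1 + N_2 = 152.
Substituting N_2 = 152 - 0.543N_1 into the first: N_1(1 - 0.28·0.543) = 132 - 0.28·152.
So N_1* = 89.4/0.848 = 105, and then N_2* = 152 - 0.543·105 = 94.7.

N_1* ≈ 105, N_2* ≈ 94.7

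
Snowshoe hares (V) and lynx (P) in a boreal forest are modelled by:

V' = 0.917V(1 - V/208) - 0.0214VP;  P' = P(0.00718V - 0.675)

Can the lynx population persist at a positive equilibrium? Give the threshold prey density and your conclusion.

Threshold V = 94; K > 94, so yes, the predator persists.

The predator equation gives dP/dt > 0 only when V > 0.675/0.00718 = 94.
Without the predator, V → K = 208. Since 208 > 94, the predator can invade and persist.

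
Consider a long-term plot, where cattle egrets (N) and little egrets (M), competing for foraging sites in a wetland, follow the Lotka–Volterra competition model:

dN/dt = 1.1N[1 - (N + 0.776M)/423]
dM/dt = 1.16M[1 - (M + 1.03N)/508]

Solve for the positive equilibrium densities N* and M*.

N* ≈ 143, M* ≈ 360

Setting both brackets to zero gives the nullclines N + 0.776M = 423 and 1.03N + M = 508.
Substituting M = 508 - 1.03N into the first: N(1 - 0.776·1.03) = 423 - 0.776·508.
So N* = 28.8/0.201 = 143, and then M* = 508 - 1.03·143 = 360.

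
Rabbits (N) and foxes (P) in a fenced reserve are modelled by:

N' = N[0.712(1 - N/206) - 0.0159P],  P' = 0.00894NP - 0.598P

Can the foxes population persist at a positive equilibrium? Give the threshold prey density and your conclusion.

Threshold N = 66.9; K > 66.9, so yes, the predator persists.

The predator equation gives dP/dt > 0 only when N > 0.598/0.00894 = 66.9.
Without the predator, N → K = 206. Since 206 > 66.9, the predator can invade and persist.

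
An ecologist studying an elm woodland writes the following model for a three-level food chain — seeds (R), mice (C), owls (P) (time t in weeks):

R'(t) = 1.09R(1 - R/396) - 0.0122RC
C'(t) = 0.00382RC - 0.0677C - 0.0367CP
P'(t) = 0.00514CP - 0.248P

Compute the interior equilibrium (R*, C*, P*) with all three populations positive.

From dP/dt = 0: 0.00514C* = 0.248, so C* = 48.2.
From dR/dt = 0: 1.09(1 - R*/396) = 0.0122·48.2, giving R* = 396·(1 - 0.54) = 182.
From dC/dt = 0: 0.00382·182 - 0.0677 = 0.0367P*, so P* = 0.628/0.0367 = 17.1.

R* ≈ 182, C* ≈ 48.2, P* ≈ 17.1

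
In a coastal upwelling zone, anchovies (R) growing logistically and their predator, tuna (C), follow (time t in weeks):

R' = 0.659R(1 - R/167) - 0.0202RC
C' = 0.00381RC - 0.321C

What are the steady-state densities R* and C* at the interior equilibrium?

R* ≈ 84.3, C* ≈ 16.2

From dC/dt = 0 with C > 0: 0.00381R* = 0.321, so R* = 84.3.
Substitute into dR/dt = 0: 0.659(1 - 84.3/167) = 0.0202C*.
The bracket is 0.495, giving C* = 0.327/0.0202 = 16.2.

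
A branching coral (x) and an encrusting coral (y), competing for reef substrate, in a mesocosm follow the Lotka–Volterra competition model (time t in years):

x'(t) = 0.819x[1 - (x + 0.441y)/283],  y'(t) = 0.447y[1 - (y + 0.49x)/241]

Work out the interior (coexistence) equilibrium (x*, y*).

Setting both brackets to zero gives the nullclines x + 0.441y = 283 and 0.49x + y = 241.
Substituting y = 241 - 0.49x into the first: x(1 - 0.441·0.49) = 283 - 0.441·241.
So x* = 177/0.784 = 225, and then y* = 241 - 0.49·225 = 131.

x* ≈ 225, y* ≈ 131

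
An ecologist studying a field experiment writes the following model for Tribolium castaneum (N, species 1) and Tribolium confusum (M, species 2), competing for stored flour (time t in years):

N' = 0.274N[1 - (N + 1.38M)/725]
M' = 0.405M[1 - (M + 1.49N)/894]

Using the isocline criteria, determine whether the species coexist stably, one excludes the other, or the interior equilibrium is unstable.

unstable coexistence (outcome depends on initial conditions)

Compare the nullcline intercepts: K1/α12 = 725/1.38 = 525 < K2 = 894; K2/α21 = 894/1.49 = 600 < K1 = 725.
Since both are reversed, neither can invade when rare; the interior point is a saddle.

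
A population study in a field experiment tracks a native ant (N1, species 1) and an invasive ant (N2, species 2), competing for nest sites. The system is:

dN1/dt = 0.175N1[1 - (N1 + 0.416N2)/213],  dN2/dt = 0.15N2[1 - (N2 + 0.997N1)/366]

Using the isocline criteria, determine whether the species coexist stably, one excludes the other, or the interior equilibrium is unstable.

Compare the nullcline intercepts: K1/α12 = 213/0.416 = 512 > K2 = 366; K2/α21 = 366/0.997 = 367 > K1 = 213.
Since both inequalities hold, each species can invade when rare, so the interior equilibrium is stable.

stable coexistence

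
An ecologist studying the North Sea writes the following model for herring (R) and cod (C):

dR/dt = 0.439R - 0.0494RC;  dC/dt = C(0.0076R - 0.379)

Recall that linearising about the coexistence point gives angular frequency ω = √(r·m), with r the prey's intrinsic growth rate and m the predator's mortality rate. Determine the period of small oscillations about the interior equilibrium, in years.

Here r = 0.439 and m = 0.379, so r·m = 0.166.
ω = √0.166 = 0.408 per year, hence T = 2π/ω ≈ 15.4 years.

T ≈ 15.4 years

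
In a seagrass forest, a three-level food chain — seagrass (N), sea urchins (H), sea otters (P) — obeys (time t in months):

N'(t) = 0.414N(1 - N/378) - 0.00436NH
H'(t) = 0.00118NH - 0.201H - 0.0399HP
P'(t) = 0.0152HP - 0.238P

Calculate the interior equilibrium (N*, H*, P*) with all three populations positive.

N* ≈ 316, H* ≈ 15.7, P* ≈ 4.3

From dP/dt = 0: 0.0152H* = 0.238, so H* = 15.7.
From dN/dt = 0: 0.414(1 - N*/378) = 0.00436·15.7, giving N* = 378·(1 - 0.165) = 316.
From dH/dt = 0: 0.00118·316 - 0.201 = 0.0399P*, so P* = 0.171/0.0399 = 4.3.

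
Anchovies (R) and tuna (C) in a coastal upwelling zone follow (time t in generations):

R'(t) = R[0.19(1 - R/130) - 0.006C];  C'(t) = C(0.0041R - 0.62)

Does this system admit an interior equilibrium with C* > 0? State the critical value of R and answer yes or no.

Threshold R = 151; K < 151, so no, the predator goes extinct.

The predator equation gives dC/dt > 0 only when R > 0.62/0.0041 = 151.
Without the predator, R → K = 130. Since 130 < 151, the predator cannot invade.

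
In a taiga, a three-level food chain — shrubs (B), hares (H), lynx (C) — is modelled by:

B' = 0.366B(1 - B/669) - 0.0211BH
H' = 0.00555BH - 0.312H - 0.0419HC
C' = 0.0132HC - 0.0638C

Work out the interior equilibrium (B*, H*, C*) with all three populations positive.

B* ≈ 483, H* ≈ 4.83, C* ≈ 56.5

From dC/dt = 0: 0.0132H* = 0.0638, so H* = 4.83.
From dB/dt = 0: 0.366(1 - B*/669) = 0.0211·4.83, giving B* = 669·(1 - 0.279) = 483.
From dH/dt = 0: 0.00555·483 - 0.312 = 0.0419C*, so C* = 2.37/0.0419 = 56.5.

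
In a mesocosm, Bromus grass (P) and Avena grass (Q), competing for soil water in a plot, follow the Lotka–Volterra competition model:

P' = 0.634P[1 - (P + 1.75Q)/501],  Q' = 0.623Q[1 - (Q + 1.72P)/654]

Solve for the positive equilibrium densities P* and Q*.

Setting both brackets to zero gives the nullclines P + 1.75Q = 501 and 1.72P + Q = 654.
Substituting Q = 654 - 1.72P into the first: P(1 - 1.75·1.72) = 501 - 1.75·654.
So P* = -644/-2.01 = 320, and then Q* = 654 - 1.72·320 = 103.

P* ≈ 320, Q* ≈ 103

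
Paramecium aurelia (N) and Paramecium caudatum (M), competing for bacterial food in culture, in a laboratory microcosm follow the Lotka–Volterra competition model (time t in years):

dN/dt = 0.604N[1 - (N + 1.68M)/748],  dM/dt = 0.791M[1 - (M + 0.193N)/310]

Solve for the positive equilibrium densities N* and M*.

N* ≈ 336, M* ≈ 245

Setting both brackets to zero gives the nullclines N + 1.68M = 748 and 0.193N + M = 310.
Substituting M = 310 - 0.193N into the first: N(1 - 1.68·0.193) = 748 - 1.68·310.
So N* = 227/0.676 = 336, and then M* = 310 - 0.193·336 = 245.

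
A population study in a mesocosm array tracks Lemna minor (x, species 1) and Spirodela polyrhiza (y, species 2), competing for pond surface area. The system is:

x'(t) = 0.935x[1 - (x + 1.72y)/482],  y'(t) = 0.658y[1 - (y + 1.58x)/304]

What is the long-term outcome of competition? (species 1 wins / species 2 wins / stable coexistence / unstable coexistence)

Compare the nullcline intercepts: K1/α12 = 482/1.72 = 280 < K2 = 304; K2/α21 = 304/1.58 = 192 < K1 = 482.
Since both are reversed, neither can invade when rare; the interior point is a saddle.

unstable coexistence (outcome depends on initial conditions)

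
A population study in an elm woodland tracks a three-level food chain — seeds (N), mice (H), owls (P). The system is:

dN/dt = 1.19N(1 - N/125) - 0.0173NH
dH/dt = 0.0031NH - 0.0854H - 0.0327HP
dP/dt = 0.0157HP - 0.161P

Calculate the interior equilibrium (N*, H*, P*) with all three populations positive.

From dP/dt = 0: 0.0157H* = 0.161, so H* = 10.3.
From dN/dt = 0: 1.19(1 - N*/125) = 0.0173·10.3, giving N* = 125·(1 - 0.149) = 106.
From dH/dt = 0: 0.0031·106 - 0.0854 = 0.0327P*, so P* = 0.244/0.0327 = 7.47.

N* ≈ 106, H* ≈ 10.3, P* ≈ 7.47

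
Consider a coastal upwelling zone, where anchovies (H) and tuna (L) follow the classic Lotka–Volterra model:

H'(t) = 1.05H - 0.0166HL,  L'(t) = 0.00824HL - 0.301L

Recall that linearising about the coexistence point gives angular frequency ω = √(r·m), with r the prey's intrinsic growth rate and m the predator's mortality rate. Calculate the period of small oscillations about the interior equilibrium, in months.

Here r = 1.05 and m = 0.301, so r·m = 0.316.
ω = √0.316 = 0.562 per month, hence T = 2π/ω ≈ 11.2 months.

T ≈ 11.2 months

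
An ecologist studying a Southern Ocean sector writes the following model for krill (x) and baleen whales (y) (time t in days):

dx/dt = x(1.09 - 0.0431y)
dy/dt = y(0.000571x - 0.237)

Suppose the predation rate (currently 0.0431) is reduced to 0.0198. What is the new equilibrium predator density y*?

y* ≈ 55.1

At the interior fixed point, setting dx/dt = 0 with x > 0 fixes y* = (prey growth rate)/(xy coefficient) — independent of the other coefficients.
With the change, y* = 1.09/0.0198 = 55.1; it rises from 25.3.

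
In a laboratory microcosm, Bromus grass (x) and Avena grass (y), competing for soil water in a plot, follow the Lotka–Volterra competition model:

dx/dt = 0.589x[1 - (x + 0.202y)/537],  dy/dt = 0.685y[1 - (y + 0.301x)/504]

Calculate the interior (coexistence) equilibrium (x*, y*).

x* ≈ 463, y* ≈ 365

Setting both brackets to zero gives the nullclines x + 0.202y = 537 and 0.301x + y = 504.
Substituting y = 504 - 0.301x into the first: x(1 - 0.202·0.301) = 537 - 0.202·504.
So x* = 435/0.939 = 463, and then y* = 504 - 0.301·463 = 365.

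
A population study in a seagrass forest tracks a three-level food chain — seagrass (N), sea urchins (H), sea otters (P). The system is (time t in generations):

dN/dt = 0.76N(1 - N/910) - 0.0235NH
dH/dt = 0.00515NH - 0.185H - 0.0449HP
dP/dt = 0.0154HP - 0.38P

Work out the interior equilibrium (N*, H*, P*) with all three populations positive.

From dP/dt = 0: 0.0154H* = 0.38, so H* = 24.7.
From dN/dt = 0: 0.76(1 - N*/910) = 0.0235·24.7, giving N* = 910·(1 - 0.763) = 216.
From dH/dt = 0: 0.00515·216 - 0.185 = 0.0449P*, so P* = 0.926/0.0449 = 20.6.

N* ≈ 216, H* ≈ 24.7, P* ≈ 20.6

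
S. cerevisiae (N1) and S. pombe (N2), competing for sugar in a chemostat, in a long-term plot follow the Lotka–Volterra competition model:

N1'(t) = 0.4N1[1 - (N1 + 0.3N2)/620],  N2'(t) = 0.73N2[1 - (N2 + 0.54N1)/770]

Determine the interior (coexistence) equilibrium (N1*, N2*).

N1* ≈ 464, N2* ≈ 519

Setting both brackets to zero gives the nullclines N1 + 0.3N2 = 620 and 0.54N1 + N2 = 770.
Substituting N2 = 770 - 0.54N1 into the first: N1(1 - 0.3·0.54) = 620 - 0.3·770.
So N1* = 389/0.838 = 464, and then N2* = 770 - 0.54·464 = 519.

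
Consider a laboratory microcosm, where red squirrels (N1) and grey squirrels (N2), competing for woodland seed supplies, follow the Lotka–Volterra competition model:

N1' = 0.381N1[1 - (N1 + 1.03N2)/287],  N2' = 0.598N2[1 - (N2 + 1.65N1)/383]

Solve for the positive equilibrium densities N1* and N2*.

Setting both brackets to zero gives the nullclines N1 + 1.03N2 = 287 and 1.65N1 + N2 = 383.
Substituting N2 = 383 - 1.65N1 into the first: N1(1 - 1.03·1.65) = 287 - 1.03·383.
So N1* = -107/-0.7 = 154, and then N2* = 383 - 1.65·154 = 129.

N1* ≈ 154, N2* ≈ 129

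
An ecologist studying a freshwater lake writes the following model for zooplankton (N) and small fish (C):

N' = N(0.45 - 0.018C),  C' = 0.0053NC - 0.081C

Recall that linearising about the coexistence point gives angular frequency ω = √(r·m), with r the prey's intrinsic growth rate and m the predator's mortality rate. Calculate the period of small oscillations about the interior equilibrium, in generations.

T ≈ 32.9 generations

Here r = 0.45 and m = 0.081, so r·m = 0.0365.
ω = √0.0365 = 0.191 per generation, hence T = 2π/ω ≈ 32.9 generations.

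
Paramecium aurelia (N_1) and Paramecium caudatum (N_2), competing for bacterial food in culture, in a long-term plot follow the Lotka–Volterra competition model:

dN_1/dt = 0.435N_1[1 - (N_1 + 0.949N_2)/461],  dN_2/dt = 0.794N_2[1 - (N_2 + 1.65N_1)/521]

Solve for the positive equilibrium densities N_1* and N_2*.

N_1* ≈ 59.1, N_2* ≈ 424

Setting both brackets to zero gives the nullclines N_1 + 0.949N_2 = 461 and 1.65N_1 + N_2 = 521.
Substituting N_2 = 521 - 1.65N_1 into the first: N_1(1 - 0.949·1.65) = 461 - 0.949·521.
So N_1* = -33.4/-0.566 = 59.1, and then N_2* = 521 - 1.65·59.1 = 424.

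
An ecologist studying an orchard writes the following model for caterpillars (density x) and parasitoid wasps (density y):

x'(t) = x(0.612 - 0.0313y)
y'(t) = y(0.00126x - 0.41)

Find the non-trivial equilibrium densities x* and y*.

Set dy/dt = 0 with y > 0: 0.00126x - 0.41 = 0, so x* = 0.41/0.00126 = 325.
Set dx/dt = 0 with x > 0: 0.612 - 0.0313y = 0, so y* = 0.612/0.0313 = 19.6.

x* ≈ 325, y* ≈ 19.6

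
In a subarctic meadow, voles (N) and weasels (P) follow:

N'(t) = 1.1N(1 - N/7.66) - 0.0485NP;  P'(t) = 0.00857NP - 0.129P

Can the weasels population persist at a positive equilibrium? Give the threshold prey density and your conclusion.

The predator equation gives dP/dt > 0 only when N > 0.129/0.00857 = 15.1.
Without the predator, N → K = 7.66. Since 7.66 < 15.1, the predator cannot invade.

Threshold N = 15.1; K < 15.1, so no, the predator goes extinct.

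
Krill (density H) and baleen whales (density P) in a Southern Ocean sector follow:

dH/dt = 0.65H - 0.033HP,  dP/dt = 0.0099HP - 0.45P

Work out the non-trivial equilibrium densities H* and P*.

H* ≈ 45.5, P* ≈ 19.7

Set dP/dt = 0 with P > 0: 0.0099H - 0.45 = 0, so H* = 0.45/0.0099 = 45.5.
Set dH/dt = 0 with H > 0: 0.65 - 0.033P = 0, so P* = 0.65/0.033 = 19.7.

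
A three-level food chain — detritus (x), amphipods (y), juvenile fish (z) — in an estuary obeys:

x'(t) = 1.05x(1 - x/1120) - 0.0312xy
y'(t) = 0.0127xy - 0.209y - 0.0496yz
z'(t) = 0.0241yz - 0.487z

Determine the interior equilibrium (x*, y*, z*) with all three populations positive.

x* ≈ 447, y* ≈ 20.2, z* ≈ 110

From dz/dt = 0: 0.0241y* = 0.487, so y* = 20.2.
From dx/dt = 0: 1.05(1 - x*/1120) = 0.0312·20.2, giving x* = 1120·(1 - 0.6) = 447.
From dy/dt = 0: 0.0127·447 - 0.209 = 0.0496z*, so z* = 5.47/0.0496 = 110.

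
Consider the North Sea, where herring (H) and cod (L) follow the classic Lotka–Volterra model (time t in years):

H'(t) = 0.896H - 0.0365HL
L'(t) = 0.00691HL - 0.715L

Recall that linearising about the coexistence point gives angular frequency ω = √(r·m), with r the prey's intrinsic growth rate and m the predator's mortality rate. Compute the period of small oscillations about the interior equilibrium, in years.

T ≈ 7.85 years

Here r = 0.896 and m = 0.715, so r·m = 0.641.
ω = √0.641 = 0.8 per year, hence T = 2π/ω ≈ 7.85 years.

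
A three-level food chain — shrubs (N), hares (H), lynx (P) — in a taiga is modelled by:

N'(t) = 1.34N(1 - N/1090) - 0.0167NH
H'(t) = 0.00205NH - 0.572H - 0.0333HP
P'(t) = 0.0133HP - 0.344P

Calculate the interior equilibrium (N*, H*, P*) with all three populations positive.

N* ≈ 739, H* ≈ 25.9, P* ≈ 28.3

From dP/dt = 0: 0.0133H* = 0.344, so H* = 25.9.
From dN/dt = 0: 1.34(1 - N*/1090) = 0.0167·25.9, giving N* = 1090·(1 - 0.322) = 739.
From dH/dt = 0: 0.00205·739 - 0.572 = 0.0333P*, so P* = 0.942/0.0333 = 28.3.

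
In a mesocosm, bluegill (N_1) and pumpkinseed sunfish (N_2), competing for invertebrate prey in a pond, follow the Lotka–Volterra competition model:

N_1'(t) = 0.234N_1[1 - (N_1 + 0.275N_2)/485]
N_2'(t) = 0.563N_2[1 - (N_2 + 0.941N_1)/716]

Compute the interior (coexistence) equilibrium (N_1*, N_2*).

N_1* ≈ 389, N_2* ≈ 350

Setting both brackets to zero gives the nullclines N_1 + 0.275N_2 = 485 and 0.941N_1 + N_2 = 716.
Substituting N_2 = 716 - 0.941N_1 into the first: N_1(1 - 0.275·0.941) = 485 - 0.275·716.
So N_1* = 288/0.741 = 389, and then N_2* = 716 - 0.941·389 = 350.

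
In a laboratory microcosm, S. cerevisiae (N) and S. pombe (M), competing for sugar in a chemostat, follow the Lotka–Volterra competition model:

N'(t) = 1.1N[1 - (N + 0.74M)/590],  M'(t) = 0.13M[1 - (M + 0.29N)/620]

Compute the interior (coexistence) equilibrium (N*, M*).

N* ≈ 167, M* ≈ 572

Setting both brackets to zero gives the nullclines N + 0.74M = 590 and 0.29N + M = 620.
Substituting M = 620 - 0.29N into the first: N(1 - 0.74·0.29) = 590 - 0.74·620.
So N* = 131/0.785 = 167, and then M* = 620 - 0.29·167 = 572.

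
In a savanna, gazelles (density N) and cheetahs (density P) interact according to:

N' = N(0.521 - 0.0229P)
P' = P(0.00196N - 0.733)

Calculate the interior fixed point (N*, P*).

N* ≈ 374, P* ≈ 22.8

Set dP/dt = 0 with P > 0: 0.00196N - 0.733 = 0, so N* = 0.733/0.00196 = 374.
Set dN/dt = 0 with N > 0: 0.521 - 0.0229P = 0, so P* = 0.521/0.0229 = 22.8.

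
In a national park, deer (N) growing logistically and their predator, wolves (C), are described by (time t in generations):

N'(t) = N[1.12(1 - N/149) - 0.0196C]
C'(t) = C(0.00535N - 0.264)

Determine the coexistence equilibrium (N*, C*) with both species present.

N* ≈ 49.3, C* ≈ 38.2

From dC/dt = 0 with C > 0: 0.00535N* = 0.264, so N* = 49.3.
Substitute into dN/dt = 0: 1.12(1 - 49.3/149) = 0.0196C*.
The bracket is 0.669, giving C* = 0.749/0.0196 = 38.2.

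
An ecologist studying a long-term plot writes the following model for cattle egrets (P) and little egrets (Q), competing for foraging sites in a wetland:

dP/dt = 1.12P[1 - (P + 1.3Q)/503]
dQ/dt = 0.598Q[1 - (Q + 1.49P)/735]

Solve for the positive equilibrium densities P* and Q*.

P* ≈ 483, Q* ≈ 15.4

Setting both brackets to zero gives the nullclines P + 1.3Q = 503 and 1.49P + Q = 735.
Substituting Q = 735 - 1.49P into the first: P(1 - 1.3·1.49) = 503 - 1.3·735.
So P* = -452/-0.937 = 483, and then Q* = 735 - 1.49·483 = 15.4.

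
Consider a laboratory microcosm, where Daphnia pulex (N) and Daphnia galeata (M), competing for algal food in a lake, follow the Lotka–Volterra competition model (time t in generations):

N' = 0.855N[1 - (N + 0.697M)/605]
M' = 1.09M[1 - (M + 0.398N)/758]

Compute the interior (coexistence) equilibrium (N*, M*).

N* ≈ 106, M* ≈ 716

Setting both brackets to zero gives the nullclines N + 0.697M = 605 and 0.398N + M = 758.
Substituting M = 758 - 0.398N into the first: N(1 - 0.697·0.398) = 605 - 0.697·758.
So N* = 76.7/0.723 = 106, and then M* = 758 - 0.398·106 = 716.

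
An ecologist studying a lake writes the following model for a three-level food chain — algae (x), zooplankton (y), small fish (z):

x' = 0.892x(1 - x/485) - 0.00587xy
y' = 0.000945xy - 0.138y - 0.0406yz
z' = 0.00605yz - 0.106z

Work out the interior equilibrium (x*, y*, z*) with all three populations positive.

From dz/dt = 0: 0.00605y* = 0.106, so y* = 17.5.
From dx/dt = 0: 0.892(1 - x*/485) = 0.00587·17.5, giving x* = 485·(1 - 0.115) = 429.
From dy/dt = 0: 0.000945·429 - 0.138 = 0.0406z*, so z* = 0.267/0.0406 = 6.59.

x* ≈ 429, y* ≈ 17.5, z* ≈ 6.59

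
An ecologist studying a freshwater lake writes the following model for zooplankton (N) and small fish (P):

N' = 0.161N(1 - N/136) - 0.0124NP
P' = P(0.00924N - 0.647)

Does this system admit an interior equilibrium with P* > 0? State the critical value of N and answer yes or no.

Threshold N = 70; K > 70, so yes, the predator persists.

The predator equation gives dP/dt > 0 only when N > 0.647/0.00924 = 70.
Without the predator, N → K = 136. Since 136 > 70, the predator can invade and persist.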